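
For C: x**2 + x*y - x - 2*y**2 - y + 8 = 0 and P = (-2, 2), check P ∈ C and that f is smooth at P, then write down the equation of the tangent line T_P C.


Tangent line at P: -3*x - 11*y + 16 = 0.

Step 1: f(-2, 2) = 0, so P lies on C.
Step 2: partial derivatives
  f_x(x, y) = 2*x + y - 1, f_y(x, y) = x - 4*y - 1.
  f_x(P) = -3, f_y(P) = -11 (gradient nonzero, so P is smooth).
Step 3: tangent line at P: -3·(x − -2) + -11·(y − 2) = 0.
Expanding: -3*x - 11*y + 16 = 0.


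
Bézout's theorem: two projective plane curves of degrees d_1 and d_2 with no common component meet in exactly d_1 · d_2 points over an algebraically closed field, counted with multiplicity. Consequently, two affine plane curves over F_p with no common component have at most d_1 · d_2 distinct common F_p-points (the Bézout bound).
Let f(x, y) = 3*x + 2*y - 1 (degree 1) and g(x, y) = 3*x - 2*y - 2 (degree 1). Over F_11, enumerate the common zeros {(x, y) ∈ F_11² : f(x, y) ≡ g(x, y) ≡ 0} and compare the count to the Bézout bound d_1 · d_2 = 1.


Common zeros: {(6, 8)}; count = 1; Bézout bound = 1.

deg(f) = 1, deg(g) = 1, so Bézout bound = 1.
Scan x ∈ F_11. For each x, list the y ∈ F_11 with f(x, y) ≡ 0 and those with g(x, y) ≡ 0 (mod 11); the common zeros in that column are the intersection.
  x = 0: f ≡ 0 at y ∈ {6}; g ≡ 0 at y ∈ {10}; common: ∅.
  x = 1: f ≡ 0 at y ∈ {10}; g ≡ 0 at y ∈ {6}; common: ∅.
  x = 2: f ≡ 0 at y ∈ {3}; g ≡ 0 at y ∈ {2}; common: ∅.
  x = 3: f ≡ 0 at y ∈ {7}; g ≡ 0 at y ∈ {9}; common: ∅.
  x = 4: f ≡ 0 at y ∈ {0}; g ≡ 0 at y ∈ {5}; common: ∅.
  x = 5: f ≡ 0 at y ∈ {4}; g ≡ 0 at y ∈ {1}; common: ∅.
  x = 6: f ≡ 0 at y ∈ {8}; g ≡ 0 at y ∈ {8}; common: {8}.
  x = 7: f ≡ 0 at y ∈ {1}; g ≡ 0 at y ∈ {4}; common: ∅.
  x = 8: f ≡ 0 at y ∈ {5}; g ≡ 0 at y ∈ {0}; common: ∅.
  x = 9: f ≡ 0 at y ∈ {9}; g ≡ 0 at y ∈ {7}; common: ∅.
  x = 10: f ≡ 0 at y ∈ {2}; g ≡ 0 at y ∈ {3}; common: ∅.
Collecting: common zeros = {(6, 8)}, so the count is 1.
Comparison with the Bézout bound: 1 ≤ 1 = deg(f)·deg(g), as expected for curves with no common component (the bound is attained).


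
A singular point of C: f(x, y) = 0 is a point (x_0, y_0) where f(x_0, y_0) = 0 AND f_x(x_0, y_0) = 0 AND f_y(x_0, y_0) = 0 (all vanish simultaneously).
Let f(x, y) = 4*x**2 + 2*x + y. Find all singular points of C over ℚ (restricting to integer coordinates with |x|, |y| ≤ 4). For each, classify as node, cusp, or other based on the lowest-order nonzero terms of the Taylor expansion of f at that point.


No singular points in the scanned grid; C is smooth there.

Compute partial derivatives:
  f_x = 8*x + 2.
  f_y = 1.
f_y = 1 is a nonzero constant, so f_y never vanishes: no point (x, y) can satisfy f = f_x = f_y = 0. In particular no (x, y) ∈ {−4, ..., 4}² is singular; the curve is smooth.


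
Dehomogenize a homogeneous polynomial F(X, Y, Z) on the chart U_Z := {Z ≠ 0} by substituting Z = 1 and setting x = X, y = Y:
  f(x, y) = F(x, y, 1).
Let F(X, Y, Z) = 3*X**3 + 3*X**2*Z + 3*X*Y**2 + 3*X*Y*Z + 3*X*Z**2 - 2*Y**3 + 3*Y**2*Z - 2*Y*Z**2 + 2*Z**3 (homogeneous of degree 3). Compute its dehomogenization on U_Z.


f(x, y) = 3*x**3 + 3*x**2 + 3*x*y**2 + 3*x*y + 3*x - 2*y**3 + 3*y**2 - 2*y + 2

On U_Z we set Z = 1. Each monomial c·X^i·Y^j·Z^k in F becomes c·x^i·y^j·1^k = c·x^i·y^j.
Substituting Z = 1: F(X, Y, 1) = 3*x**3 + 3*x**2 + 3*x*y**2 + 3*x*y + 3*x - 2*y**3 + 3*y**2 - 2*y + 2.
Note: deg(f) ≤ deg(F) = 3; strict inequality happens when F is divisible by Z (lost terms).


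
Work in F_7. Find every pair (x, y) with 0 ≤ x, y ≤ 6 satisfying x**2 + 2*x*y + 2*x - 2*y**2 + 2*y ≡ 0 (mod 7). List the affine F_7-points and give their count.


Affine F_7-points: {(0, 0), (0, 1), (2, 4), (2, 6), (3, 1), (3, 3), (5, 0), (5, 6)}; count = 8.

For each of the 49 pairs (x, y) ∈ F_7², evaluate f(x, y) mod 7. Record the zeros.
  x = 0: [0↦0, 1↦0, 2↦3, 3↦2, 4↦4, 5↦2, 6↦3]  zeros at y ∈ {0, 1}
  x = 1: [0↦3, 1↦5, 2↦3, 3↦4, 4↦1, 5↦1, 6↦4]  zeros at y ∈ ∅
  x = 2: [0↦1, 1↦5, 2↦5, 3↦1, 4↦0, 5↦2, 6↦0]  zeros at y ∈ {4, 6}
  x = 3: [0↦1, 1↦0, 2↦2, 3↦0, 4↦1, 5↦5, 6↦5]  zeros at y ∈ {1, 3}
  x = 4: [0↦3, 1↦4, 2↦1, 3↦1, 4↦4, 5↦3, 6↦5]  zeros at y ∈ ∅
  x = 5: [0↦0, 1↦3, 2↦2, 3↦4, 4↦2, 5↦3, 6↦0]  zeros at y ∈ {0, 6}
  x = 6: [0↦6, 1↦4, 2↦5, 3↦2, 4↦2, 5↦5, 6↦4]  zeros at y ∈ ∅
Collecting zeros: affine points = {(0, 0), (0, 1), (2, 4), (2, 6), (3, 1), (3, 3), (5, 0), (5, 6)}.
Total count |C(F_7)_aff| = 8.


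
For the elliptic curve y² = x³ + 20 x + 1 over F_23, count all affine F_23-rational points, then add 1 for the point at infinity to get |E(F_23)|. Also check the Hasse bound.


Affine points = {(0, 1), (0, 22), (2, 7), (2, 16), (7, 1), (7, 22), (8, 11), (8, 12), (9, 6), (9, 17), (14, 9), (14, 14), (16, 1), (16, 22), (18, 11), (18, 12), (19, 8), (19, 15), (20, 11), (20, 12), (22, 7), (22, 16)}; affine count = 22; |E(F_23)| = 23.

Discriminant check: Δ ∝ 4a³ + 27b² = 4·20³ + 27·1² = 4·8000 + 27·1 ≡ 11 (mod 23). Nonzero ⇒ E is nonsingular.
For each x ∈ F_23, compute rhs = x³ + 20·x + 1 mod 23, then count y ∈ F_23 with y² ≡ rhs.
  x = 0: rhs = 1, matching y values: 1, 22 (2 points).
  x = 1: rhs = 22, matching y values: none (0 points).
  x = 2: rhs = 3, matching y values: 7, 16 (2 points).
  x = 3: rhs = 19, matching y values: none (0 points).
  x = 4: rhs = 7, matching y values: none (0 points).
  x = 5: rhs = 19, matching y values: none (0 points).
  x = 6: rhs = 15, matching y values: none (0 points).
  x = 7: rhs = 1, matching y values: 1, 22 (2 points).
  x = 8: rhs = 6, matching y values: 11, 12 (2 points).
  x = 9: rhs = 13, matching y values: 6, 17 (2 points).
  x = 10: rhs = 5, matching y values: none (0 points).
  x = 11: rhs = 11, matching y values: none (0 points).
  x = 12: rhs = 14, matching y values: none (0 points).
  x = 13: rhs = 20, matching y values: none (0 points).
  x = 14: rhs = 12, matching y values: 9, 14 (2 points).
  x = 15: rhs = 19, matching y values: none (0 points).
  x = 16: rhs = 1, matching y values: 1, 22 (2 points).
  x = 17: rhs = 10, matching y values: none (0 points).
  x = 18: rhs = 6, matching y values: 11, 12 (2 points).
  x = 19: rhs = 18, matching y values: 8, 15 (2 points).
  x = 20: rhs = 6, matching y values: 11, 12 (2 points).
  x = 21: rhs = 22, matching y values: none (0 points).
  x = 22: rhs = 3, matching y values: 7, 16 (2 points).
Total affine count: 22.
Full point count |E(F_23)| = 22 + 1 = 23.
Hasse bound: |23 − (23+1)| = |-1| = 1 ≤ 2√23 ≈ 9.5917 ✓.


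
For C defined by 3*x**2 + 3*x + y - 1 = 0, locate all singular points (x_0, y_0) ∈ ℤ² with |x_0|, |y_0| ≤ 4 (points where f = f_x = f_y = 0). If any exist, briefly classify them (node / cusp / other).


No singular points in the scanned grid; C is smooth there.

Compute partial derivatives:
  f_x = 6*x + 3.
  f_y = 1.
f_y = 1 is a nonzero constant, so f_y never vanishes: no point (x, y) can satisfy f = f_x = f_y = 0. In particular no (x, y) ∈ {−4, ..., 4}² is singular; the curve is smooth.


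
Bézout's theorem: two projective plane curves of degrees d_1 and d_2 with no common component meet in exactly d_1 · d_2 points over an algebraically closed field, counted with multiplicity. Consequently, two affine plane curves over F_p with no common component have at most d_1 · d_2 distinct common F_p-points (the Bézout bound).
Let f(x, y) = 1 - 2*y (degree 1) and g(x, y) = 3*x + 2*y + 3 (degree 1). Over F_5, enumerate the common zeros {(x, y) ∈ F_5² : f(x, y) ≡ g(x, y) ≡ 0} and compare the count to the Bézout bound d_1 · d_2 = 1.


Common zeros: {(2, 3)}; count = 1; Bézout bound = 1.

deg(f) = 1, deg(g) = 1, so Bézout bound = 1.
Scan x ∈ F_5. For each x, list the y ∈ F_5 with f(x, y) ≡ 0 and those with g(x, y) ≡ 0 (mod 5); the common zeros in that column are the intersection.
  x = 0: f ≡ 0 at y ∈ {3}; g ≡ 0 at y ∈ {1}; common: ∅.
  x = 1: f ≡ 0 at y ∈ {3}; g ≡ 0 at y ∈ {2}; common: ∅.
  x = 2: f ≡ 0 at y ∈ {3}; g ≡ 0 at y ∈ {3}; common: {3}.
  x = 3: f ≡ 0 at y ∈ {3}; g ≡ 0 at y ∈ {4}; common: ∅.
  x = 4: f ≡ 0 at y ∈ {3}; g ≡ 0 at y ∈ {0}; common: ∅.
Collecting: common zeros = {(2, 3)}, so the count is 1.
Comparison with the Bézout bound: 1 ≤ 1 = deg(f)·deg(g), as expected for curves with no common component (the bound is attained).


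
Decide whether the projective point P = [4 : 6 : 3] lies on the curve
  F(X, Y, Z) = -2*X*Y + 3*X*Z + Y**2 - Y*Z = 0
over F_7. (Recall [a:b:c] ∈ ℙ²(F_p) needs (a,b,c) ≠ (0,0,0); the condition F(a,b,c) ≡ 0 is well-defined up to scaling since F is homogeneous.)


F(4,6,3) ≡ 6 (mod 7); P is NOT on the curve.

Evaluate F(4, 6, 3) term-by-term (mod 7).
  -2*X*Y ↦ -2·4·6·1 = -48
  3*X*Z ↦ 3·4·1·3 = 36
  Y**2 ↦ 1·1·36·1 = 36
  -Y*Z ↦ -1·1·6·3 = -18
Sum: F(4, 6, 3) = (-48) + (36) + (36) + (-18) = 6.
Reducing mod 7: 6 ≡ 6 (mod 7).
Since F(a, b, c) ≡ 6 ≠ 0 (mod 7), P does NOT lie on the curve.


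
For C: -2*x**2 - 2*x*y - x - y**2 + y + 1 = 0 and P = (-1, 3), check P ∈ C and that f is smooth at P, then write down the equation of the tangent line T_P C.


Tangent line at P: -3*x - 3*y + 6 = 0.

Step 1: f(-1, 3) = 0, so P lies on C.
Step 2: partial derivatives
  f_x(x, y) = -4*x - 2*y - 1, f_y(x, y) = -2*x - 2*y + 1.
  f_x(P) = -3, f_y(P) = -3 (gradient nonzero, so P is smooth).
Step 3: tangent line at P: -3·(x − -1) + -3·(y − 3) = 0.
Expanding: -3*x - 3*y + 6 = 0.


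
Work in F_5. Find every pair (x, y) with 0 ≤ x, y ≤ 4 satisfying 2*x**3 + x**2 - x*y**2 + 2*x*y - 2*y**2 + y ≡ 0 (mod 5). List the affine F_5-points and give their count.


Affine F_5-points: {(0, 0), (0, 3), (1, 3), (2, 0), (3, 1)}; count = 5.

For each of the 25 pairs (x, y) ∈ F_5², evaluate f(x, y) mod 5. Record the zeros.
  x = 0: [0↦0, 1↦4, 2↦4, 3↦0, 4↦2]  zeros at y ∈ {0, 3}
  x = 1: [0↦3, 1↦3, 2↦2, 3↦0, 4↦2]  zeros at y ∈ {3}
  x = 2: [0↦0, 1↦1, 2↦4, 3↦4, 4↦1]  zeros at y ∈ {0}
  x = 3: [0↦3, 1↦0, 2↦2, 3↦4, 4↦1]  zeros at y ∈ {1}
  x = 4: [0↦4, 1↦2, 2↦3, 3↦2, 4↦4]  zeros at y ∈ ∅
Collecting zeros: affine points = {(0, 0), (0, 3), (1, 3), (2, 0), (3, 1)}.
Total count |C(F_5)_aff| = 5.


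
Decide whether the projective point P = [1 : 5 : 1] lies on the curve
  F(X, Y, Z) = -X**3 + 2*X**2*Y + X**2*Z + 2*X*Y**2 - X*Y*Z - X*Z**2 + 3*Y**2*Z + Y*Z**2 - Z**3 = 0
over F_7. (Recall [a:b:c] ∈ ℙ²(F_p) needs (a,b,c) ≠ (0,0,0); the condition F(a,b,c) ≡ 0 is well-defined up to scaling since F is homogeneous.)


F(1,5,1) ≡ 0 (mod 7); P is on the curve.

Evaluate F(1, 5, 1) term-by-term (mod 7).
  -X**3 ↦ -1·1·1·1 = -1
  2*X**2*Y ↦ 2·1·5·1 = 10
  X**2*Z ↦ 1·1·1·1 = 1
  2*X*Y**2 ↦ 2·1·25·1 = 50
  -X*Y*Z ↦ -1·1·5·1 = -5
  -X*Z**2 ↦ -1·1·1·1 = -1
  3*Y**2*Z ↦ 3·1·25·1 = 75
  Y*Z**2 ↦ 1·1·5·1 = 5
  -Z**3 ↦ -1·1·1·1 = -1
Sum: F(1, 5, 1) = (-1) + (10) + (1) + (50) + (-5) + (-1) + (75) + (5) + (-1) = 133.
Reducing mod 7: 133 ≡ 0 (mod 7).
Since F(a, b, c) ≡ 0 (mod 7), P lies on the curve.


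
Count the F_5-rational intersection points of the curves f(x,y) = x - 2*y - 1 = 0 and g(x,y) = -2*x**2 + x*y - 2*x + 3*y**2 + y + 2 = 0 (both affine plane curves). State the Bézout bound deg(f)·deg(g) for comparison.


Common zeros: {(3, 1), (4, 4)}; count = 2; Bézout bound = 2.

deg(f) = 1, deg(g) = 2, so Bézout bound = 2.
Scan x ∈ F_5. For each x, list the y ∈ F_5 with f(x, y) ≡ 0 and those with g(x, y) ≡ 0 (mod 5); the common zeros in that column are the intersection.
  x = 0: f ≡ 0 at y ∈ {2}; g ≡ 0 at y ∈ ∅; common: ∅.
  x = 1: f ≡ 0 at y ∈ {0}; g ≡ 0 at y ∈ ∅; common: ∅.
  x = 2: f ≡ 0 at y ∈ {3}; g ≡ 0 at y ∈ {0, 4}; common: ∅.
  x = 3: f ≡ 0 at y ∈ {1}; g ≡ 0 at y ∈ {1}; common: {1}.
  x = 4: f ≡ 0 at y ∈ {4}; g ≡ 0 at y ∈ {1, 4}; common: {4}.
Collecting: common zeros = {(3, 1), (4, 4)}, so the count is 2.
Comparison with the Bézout bound: 2 ≤ 2 = deg(f)·deg(g), as expected for curves with no common component (the bound is attained).


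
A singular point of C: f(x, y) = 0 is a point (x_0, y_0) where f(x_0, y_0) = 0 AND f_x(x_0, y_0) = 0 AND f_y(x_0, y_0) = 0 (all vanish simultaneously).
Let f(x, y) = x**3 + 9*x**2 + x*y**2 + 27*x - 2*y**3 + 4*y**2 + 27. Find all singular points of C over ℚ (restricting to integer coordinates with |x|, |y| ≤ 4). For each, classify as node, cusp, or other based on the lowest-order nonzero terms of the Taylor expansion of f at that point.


Singular points: {(-3, 0)}; classification: cusp.

Compute partial derivatives:
  f_x = 3*x**2 + 18*x + y**2 + 27.
  f_y = 2*x*y - 6*y**2 + 8*y.
Scan x_0 ∈ {−4, ..., 4}. For each x_0, f_y(x_0, y) is a polynomial in y; find its integer roots y ∈ {−4, ..., 4}, then test f_x and f at those candidates.
  x = -4: f_y(-4, y) = -6*y**2; vanishes at y ∈ {0}. (-4, 0): f_x = 3 ≠ 0.
  x = -3: f_y(-3, y) = -6*y**2 + 2*y; vanishes at y ∈ {0}. (-3, 0): f_x = 0, f = 0 — SINGULAR.
  x = -2: f_y(-2, y) = -6*y**2 + 4*y; vanishes at y ∈ {0}. (-2, 0): f_x = 3 ≠ 0.
  x = -1: f_y(-1, y) = -6*y**2 + 6*y; vanishes at y ∈ {0, 1}. (-1, 0): f_x = 12 ≠ 0; (-1, 1): f_x = 13 ≠ 0.
  x = 0: f_y(0, y) = -6*y**2 + 8*y; vanishes at y ∈ {0}. (0, 0): f_x = 27 ≠ 0.
  x = 1: f_y(1, y) = -6*y**2 + 10*y; vanishes at y ∈ {0}. (1, 0): f_x = 48 ≠ 0.
  x = 2: f_y(2, y) = -6*y**2 + 12*y; vanishes at y ∈ {0, 2}. (2, 0): f_x = 75 ≠ 0; (2, 2): f_x = 79 ≠ 0.
  x = 3: f_y(3, y) = -6*y**2 + 14*y; vanishes at y ∈ {0}. (3, 0): f_x = 108 ≠ 0.
  x = 4: f_y(4, y) = -6*y**2 + 16*y; vanishes at y ∈ {0}. (4, 0): f_x = 147 ≠ 0.
Only singular point on the grid: (-3, 0).
Classify: substitute x = -3 + u, y = 0 + v and expand: f = u**3 + u*v**2 - 2*v**3 + v**2.
No constant or linear terms (consistent with a singular point). Quadratic part: v**2. Cubic part: u**3 + u*v**2 - 2*v**3.
The quadratic part v**2 is a perfect square, so there is a single (double) tangent line v = 0, i.e. y = 0. Restricting the cubic part to that line (v = 0) leaves u**3 ≠ 0, so f is not divisible by v and the branch is v² ≈ -u**3 to lowest order — this is a cusp.
Classification: cusp.


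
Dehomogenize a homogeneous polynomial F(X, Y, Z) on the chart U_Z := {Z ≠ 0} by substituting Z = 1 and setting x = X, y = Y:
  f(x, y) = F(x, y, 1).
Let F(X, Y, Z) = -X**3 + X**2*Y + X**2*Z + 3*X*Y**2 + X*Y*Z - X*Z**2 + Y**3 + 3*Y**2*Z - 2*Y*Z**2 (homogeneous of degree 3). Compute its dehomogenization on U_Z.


f(x, y) = -x**3 + x**2*y + x**2 + 3*x*y**2 + x*y - x + y**3 + 3*y**2 - 2*y

On U_Z we set Z = 1. Each monomial c·X^i·Y^j·Z^k in F becomes c·x^i·y^j·1^k = c·x^i·y^j.
Substituting Z = 1: F(X, Y, 1) = -x**3 + x**2*y + x**2 + 3*x*y**2 + x*y - x + y**3 + 3*y**2 - 2*y.
Note: deg(f) ≤ deg(F) = 3; strict inequality happens when F is divisible by Z (lost terms).


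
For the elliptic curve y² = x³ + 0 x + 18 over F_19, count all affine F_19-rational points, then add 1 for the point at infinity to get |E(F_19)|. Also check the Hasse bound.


Affine points = {(1, 0), (2, 8), (2, 11), (3, 8), (3, 11), (4, 5), (4, 14), (6, 5), (6, 14), (7, 0), (8, 6), (8, 13), (9, 5), (9, 14), (10, 7), (10, 12), (11, 0), (12, 6), (12, 13), (13, 7), (13, 12), (14, 8), (14, 11), (15, 7), (15, 12), (18, 6), (18, 13)}; affine count = 27; |E(F_19)| = 28.

Discriminant check: Δ ∝ 4a³ + 27b² = 4·0³ + 27·18² = 4·0 + 27·324 ≡ 8 (mod 19). Nonzero ⇒ E is nonsingular.
For each x ∈ F_19, compute rhs = x³ + 0·x + 18 mod 19, then count y ∈ F_19 with y² ≡ rhs.
  x = 0: rhs = 18, matching y values: none (0 points).
  x = 1: rhs = 0, matching y values: 0 (1 points).
  x = 2: rhs = 7, matching y values: 8, 11 (2 points).
  x = 3: rhs = 7, matching y values: 8, 11 (2 points).
  x = 4: rhs = 6, matching y values: 5, 14 (2 points).
  x = 5: rhs = 10, matching y values: none (0 points).
  x = 6: rhs = 6, matching y values: 5, 14 (2 points).
  x = 7: rhs = 0, matching y values: 0 (1 points).
  x = 8: rhs = 17, matching y values: 6, 13 (2 points).
  x = 9: rhs = 6, matching y values: 5, 14 (2 points).
  x = 10: rhs = 11, matching y values: 7, 12 (2 points).
  x = 11: rhs = 0, matching y values: 0 (1 points).
  x = 12: rhs = 17, matching y values: 6, 13 (2 points).
  x = 13: rhs = 11, matching y values: 7, 12 (2 points).
  x = 14: rhs = 7, matching y values: 8, 11 (2 points).
  x = 15: rhs = 11, matching y values: 7, 12 (2 points).
  x = 16: rhs = 10, matching y values: none (0 points).
  x = 17: rhs = 10, matching y values: none (0 points).
  x = 18: rhs = 17, matching y values: 6, 13 (2 points).
Total affine count: 27.
Full point count |E(F_19)| = 27 + 1 = 28.
Hasse bound: |28 − (19+1)| = |8| = 8 ≤ 2√19 ≈ 8.7178 ✓.


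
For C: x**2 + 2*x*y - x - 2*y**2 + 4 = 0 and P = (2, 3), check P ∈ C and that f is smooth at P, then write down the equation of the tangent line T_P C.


Tangent line at P: 9*x - 8*y + 6 = 0.

Step 1: f(2, 3) = 0, so P lies on C.
Step 2: partial derivatives
  f_x(x, y) = 2*x + 2*y - 1, f_y(x, y) = 2*x - 4*y.
  f_x(P) = 9, f_y(P) = -8 (gradient nonzero, so P is smooth).
Step 3: tangent line at P: 9·(x − 2) + -8·(y − 3) = 0.
Expanding: 9*x - 8*y + 6 = 0.


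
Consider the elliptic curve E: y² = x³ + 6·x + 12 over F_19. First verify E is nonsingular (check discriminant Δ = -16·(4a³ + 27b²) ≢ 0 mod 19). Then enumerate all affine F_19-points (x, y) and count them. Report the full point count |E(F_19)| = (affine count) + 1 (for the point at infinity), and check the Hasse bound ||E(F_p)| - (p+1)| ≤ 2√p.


Affine points = {(1, 0), (3, 0), (4, 9), (4, 10), (6, 6), (6, 13), (7, 6), (7, 13), (9, 4), (9, 15), (12, 8), (12, 11), (13, 8), (13, 11), (14, 3), (14, 16), (15, 0), (16, 9), (16, 10), (17, 7), (17, 12), (18, 9), (18, 10)}; affine count = 23; |E(F_19)| = 24.

Discriminant check: Δ ∝ 4a³ + 27b² = 4·6³ + 27·12² = 4·216 + 27·144 ≡ 2 (mod 19). Nonzero ⇒ E is nonsingular.
For each x ∈ F_19, compute rhs = x³ + 6·x + 12 mod 19, then count y ∈ F_19 with y² ≡ rhs.
  x = 0: rhs = 12, matching y values: none (0 points).
  x = 1: rhs = 0, matching y values: 0 (1 points).
  x = 2: rhs = 13, matching y values: none (0 points).
  x = 3: rhs = 0, matching y values: 0 (1 points).
  x = 4: rhs = 5, matching y values: 9, 10 (2 points).
  x = 5: rhs = 15, matching y values: none (0 points).
  x = 6: rhs = 17, matching y values: 6, 13 (2 points).
  x = 7: rhs = 17, matching y values: 6, 13 (2 points).
  x = 8: rhs = 2, matching y values: none (0 points).
  x = 9: rhs = 16, matching y values: 4, 15 (2 points).
  x = 10: rhs = 8, matching y values: none (0 points).
  x = 11: rhs = 3, matching y values: none (0 points).
  x = 12: rhs = 7, matching y values: 8, 11 (2 points).
  x = 13: rhs = 7, matching y values: 8, 11 (2 points).
  x = 14: rhs = 9, matching y values: 3, 16 (2 points).
  x = 15: rhs = 0, matching y values: 0 (1 points).
  x = 16: rhs = 5, matching y values: 9, 10 (2 points).
  x = 17: rhs = 11, matching y values: 7, 12 (2 points).
  x = 18: rhs = 5, matching y values: 9, 10 (2 points).
Total affine count: 23.
Full point count |E(F_19)| = 23 + 1 = 24.
Hasse bound: |24 − (19+1)| = |4| = 4 ≤ 2√19 ≈ 8.7178 ✓.


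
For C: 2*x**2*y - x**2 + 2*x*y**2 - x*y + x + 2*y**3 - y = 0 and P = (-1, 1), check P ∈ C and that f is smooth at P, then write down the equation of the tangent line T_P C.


Tangent line at P: 4*y - 4 = 0.

Step 1: f(-1, 1) = 0, so P lies on C.
Step 2: partial derivatives
  f_x(x, y) = 4*x*y - 2*x + 2*y**2 - y + 1, f_y(x, y) = 2*x**2 + 4*x*y - x + 6*y**2 - 1.
  f_x(P) = 0, f_y(P) = 4 (gradient nonzero, so P is smooth).
Step 3: tangent line at P: 0·(x − -1) + 4·(y − 1) = 0.
Expanding: 4*y - 4 = 0.


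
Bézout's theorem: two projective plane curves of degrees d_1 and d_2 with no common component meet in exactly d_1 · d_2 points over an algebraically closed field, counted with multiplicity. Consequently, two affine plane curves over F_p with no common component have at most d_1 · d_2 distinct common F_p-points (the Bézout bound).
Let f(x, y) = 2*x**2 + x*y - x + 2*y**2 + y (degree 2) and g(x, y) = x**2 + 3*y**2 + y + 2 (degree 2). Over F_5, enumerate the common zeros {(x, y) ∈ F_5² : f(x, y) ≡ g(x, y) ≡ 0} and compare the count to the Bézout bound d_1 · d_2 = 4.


Common zeros: {(2, 2), (4, 4)}; count = 2; Bézout bound = 4.

deg(f) = 2, deg(g) = 2, so Bézout bound = 4.
Scan x ∈ F_5. For each x, list the y ∈ F_5 with f(x, y) ≡ 0 and those with g(x, y) ≡ 0 (mod 5); the common zeros in that column are the intersection.
  x = 0: f ≡ 0 at y ∈ {0, 2}; g ≡ 0 at y ∈ ∅; common: ∅.
  x = 1: f ≡ 0 at y ∈ {1, 3}; g ≡ 0 at y ∈ {4}; common: ∅.
  x = 2: f ≡ 0 at y ∈ {2, 4}; g ≡ 0 at y ∈ {1, 2}; common: {2}.
  x = 3: f ≡ 0 at y ∈ {0, 3}; g ≡ 0 at y ∈ {1, 2}; common: ∅.
  x = 4: f ≡ 0 at y ∈ {1, 4}; g ≡ 0 at y ∈ {4}; common: {4}.
Collecting: common zeros = {(2, 2), (4, 4)}, so the count is 2.
Comparison with the Bézout bound: 2 ≤ 4 = deg(f)·deg(g), as expected for curves with no common component (the affine F_5-count falls short of the bound because intersections may lie at infinity, over extension fields, or carry multiplicity).


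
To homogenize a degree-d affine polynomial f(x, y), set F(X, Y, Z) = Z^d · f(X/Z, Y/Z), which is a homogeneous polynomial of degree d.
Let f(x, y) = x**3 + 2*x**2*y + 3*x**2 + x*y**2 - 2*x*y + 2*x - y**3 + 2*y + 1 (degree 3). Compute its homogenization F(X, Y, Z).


F(X, Y, Z) = X**3 + 2*X**2*Y + 3*X**2*Z + X*Y**2 - 2*X*Y*Z + 2*X*Z**2 - Y**3 + 2*Y*Z**2 + Z**3

deg(f) = 3.
Substitute x = X/Z, y = Y/Z into f, then multiply by Z^3.
  monomial 1·x^3·y^0 ↦ 1·X^3·Y^0·Z^0.
  monomial 2·x^2·y^1 ↦ 2·X^2·Y^1·Z^0.
  monomial 3·x^2·y^0 ↦ 3·X^2·Y^0·Z^1.
  monomial 1·x^1·y^2 ↦ 1·X^1·Y^2·Z^0.
  monomial -2·x^1·y^1 ↦ -2·X^1·Y^1·Z^1.
  monomial 2·x^1·y^0 ↦ 2·X^1·Y^0·Z^2.
  monomial -1·x^0·y^3 ↦ -1·X^0·Y^3·Z^0.
  monomial 2·x^0·y^1 ↦ 2·X^0·Y^1·Z^2.
  monomial 1·x^0·y^0 ↦ 1·X^0·Y^0·Z^3.
Collecting: F(X, Y, Z) = X**3 + 2*X**2*Y + 3*X**2*Z + X*Y**2 - 2*X*Y*Z + 2*X*Z**2 - Y**3 + 2*Y*Z**2 + Z**3.


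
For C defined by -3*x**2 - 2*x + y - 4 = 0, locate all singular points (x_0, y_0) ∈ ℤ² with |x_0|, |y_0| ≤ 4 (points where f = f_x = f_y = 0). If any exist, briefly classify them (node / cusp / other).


No singular points in the scanned grid; C is smooth there.

Compute partial derivatives:
  f_x = -6*x - 2.
  f_y = 1.
f_y = 1 is a nonzero constant, so f_y never vanishes: no point (x, y) can satisfy f = f_x = f_y = 0. In particular no (x, y) ∈ {−4, ..., 4}² is singular; the curve is smooth.


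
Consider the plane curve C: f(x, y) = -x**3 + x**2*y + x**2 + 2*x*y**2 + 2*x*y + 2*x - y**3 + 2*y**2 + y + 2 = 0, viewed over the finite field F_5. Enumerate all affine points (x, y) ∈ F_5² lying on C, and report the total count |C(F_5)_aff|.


Affine F_5-points: {(1, 2), (1, 3), (1, 4), (2, 4), (3, 0), (4, 3)}; count = 6.

For each of the 25 pairs (x, y) ∈ F_5², evaluate f(x, y) mod 5. Record the zeros.
  x = 0: [0↦2, 1↦4, 2↦4, 3↦1, 4↦4]  zeros at y ∈ ∅
  x = 1: [0↦4, 1↦1, 2↦0, 3↦0, 4↦0]  zeros at y ∈ {2, 3, 4}
  x = 2: [0↦2, 1↦1, 2↦1, 3↦1, 4↦0]  zeros at y ∈ {4}
  x = 3: [0↦0, 1↦3, 2↦1, 3↦3, 4↦3]  zeros at y ∈ {0}
  x = 4: [0↦2, 1↦1, 2↦4, 3↦0, 4↦3]  zeros at y ∈ {3}
Collecting zeros: affine points = {(1, 2), (1, 3), (1, 4), (2, 4), (3, 0), (4, 3)}.
Total count |C(F_5)_aff| = 6.


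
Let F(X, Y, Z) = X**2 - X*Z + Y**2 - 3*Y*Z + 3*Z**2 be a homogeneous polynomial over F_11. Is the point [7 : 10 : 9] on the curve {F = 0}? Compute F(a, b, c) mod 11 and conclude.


F(7,10,9) ≡ 4 (mod 11); P is NOT on the curve.

Evaluate F(7, 10, 9) term-by-term (mod 11).
  X**2 ↦ 1·49·1·1 = 49
  -X*Z ↦ -1·7·1·9 = -63
  Y**2 ↦ 1·1·100·1 = 100
  -3*Y*Z ↦ -3·1·10·9 = -270
  3*Z**2 ↦ 3·1·1·81 = 243
Sum: F(7, 10, 9) = (49) + (-63) + (100) + (-270) + (243) = 59.
Reducing mod 11: 59 ≡ 4 (mod 11).
Since F(a, b, c) ≡ 4 ≠ 0 (mod 11), P does NOT lie on the curve.


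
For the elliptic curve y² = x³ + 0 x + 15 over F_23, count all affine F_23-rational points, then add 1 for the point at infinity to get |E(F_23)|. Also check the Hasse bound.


Affine points = {(1, 4), (1, 19), (2, 0), (5, 5), (5, 18), (6, 1), (6, 22), (7, 6), (7, 17), (9, 10), (9, 13), (10, 7), (10, 16), (11, 9), (11, 14), (12, 8), (12, 15), (13, 2), (13, 21), (15, 3), (15, 20), (17, 11), (17, 12)}; affine count = 23; |E(F_23)| = 24.

Discriminant check: Δ ∝ 4a³ + 27b² = 4·0³ + 27·15² = 4·0 + 27·225 ≡ 3 (mod 23). Nonzero ⇒ E is nonsingular.
For each x ∈ F_23, compute rhs = x³ + 0·x + 15 mod 23, then count y ∈ F_23 with y² ≡ rhs.
  x = 0: rhs = 15, matching y values: none (0 points).
  x = 1: rhs = 16, matching y values: 4, 19 (2 points).
  x = 2: rhs = 0, matching y values: 0 (1 points).
  x = 3: rhs = 19, matching y values: none (0 points).
  x = 4: rhs = 10, matching y values: none (0 points).
  x = 5: rhs = 2, matching y values: 5, 18 (2 points).
  x = 6: rhs = 1, matching y values: 1, 22 (2 points).
  x = 7: rhs = 13, matching y values: 6, 17 (2 points).
  x = 8: rhs = 21, matching y values: none (0 points).
  x = 9: rhs = 8, matching y values: 10, 13 (2 points).
  x = 10: rhs = 3, matching y values: 7, 16 (2 points).
  x = 11: rhs = 12, matching y values: 9, 14 (2 points).
  x = 12: rhs = 18, matching y values: 8, 15 (2 points).
  x = 13: rhs = 4, matching y values: 2, 21 (2 points).
  x = 14: rhs = 22, matching y values: none (0 points).
  x = 15: rhs = 9, matching y values: 3, 20 (2 points).
  x = 16: rhs = 17, matching y values: none (0 points).
  x = 17: rhs = 6, matching y values: 11, 12 (2 points).
  x = 18: rhs = 5, matching y values: none (0 points).
  x = 19: rhs = 20, matching y values: none (0 points).
  x = 20: rhs = 11, matching y values: none (0 points).
  x = 21: rhs = 7, matching y values: none (0 points).
  x = 22: rhs = 14, matching y values: none (0 points).
Total affine count: 23.
Full point count |E(F_23)| = 23 + 1 = 24.
Hasse bound: |24 − (23+1)| = |0| = 0 ≤ 2√23 ≈ 9.5917 ✓.


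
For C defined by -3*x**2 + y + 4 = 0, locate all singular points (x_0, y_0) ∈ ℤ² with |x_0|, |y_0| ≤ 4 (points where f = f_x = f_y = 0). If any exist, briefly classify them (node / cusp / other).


No singular points in the scanned grid; C is smooth there.

Compute partial derivatives:
  f_x = -6*x.
  f_y = 1.
f_y = 1 is a nonzero constant, so f_y never vanishes: no point (x, y) can satisfy f = f_x = f_y = 0. In particular no (x, y) ∈ {−4, ..., 4}² is singular; the curve is smooth.


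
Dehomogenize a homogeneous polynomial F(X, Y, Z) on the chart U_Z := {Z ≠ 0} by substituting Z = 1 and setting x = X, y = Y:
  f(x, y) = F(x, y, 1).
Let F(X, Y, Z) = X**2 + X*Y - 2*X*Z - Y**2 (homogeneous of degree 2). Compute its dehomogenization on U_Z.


f(x, y) = x**2 + x*y - 2*x - y**2

On U_Z we set Z = 1. Each monomial c·X^i·Y^j·Z^k in F becomes c·x^i·y^j·1^k = c·x^i·y^j.
Substituting Z = 1: F(X, Y, 1) = x**2 + x*y - 2*x - y**2.
Note: deg(f) ≤ deg(F) = 2; strict inequality happens when F is divisible by Z (lost terms).


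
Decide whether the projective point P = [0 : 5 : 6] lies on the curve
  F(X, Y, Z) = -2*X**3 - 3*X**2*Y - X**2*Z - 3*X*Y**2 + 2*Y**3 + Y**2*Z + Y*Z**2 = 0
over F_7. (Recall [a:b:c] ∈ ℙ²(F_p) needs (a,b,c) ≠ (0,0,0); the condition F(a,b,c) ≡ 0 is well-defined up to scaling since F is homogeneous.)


F(0,5,6) ≡ 6 (mod 7); P is NOT on the curve.

Evaluate F(0, 5, 6) term-by-term (mod 7).
  -2*X**3 ↦ -2·0·1·1 = 0
  -3*X**2*Y ↦ -3·0·5·1 = 0
  -X**2*Z ↦ -1·0·1·6 = 0
  -3*X*Y**2 ↦ -3·0·25·1 = 0
  2*Y**3 ↦ 2·1·125·1 = 250
  Y**2*Z ↦ 1·1·25·6 = 150
  Y*Z**2 ↦ 1·1·5·36 = 180
Sum: F(0, 5, 6) = (0) + (0) + (0) + (0) + (250) + (150) + (180) = 580.
Reducing mod 7: 580 ≡ 6 (mod 7).
Since F(a, b, c) ≡ 6 ≠ 0 (mod 7), P does NOT lie on the curve.


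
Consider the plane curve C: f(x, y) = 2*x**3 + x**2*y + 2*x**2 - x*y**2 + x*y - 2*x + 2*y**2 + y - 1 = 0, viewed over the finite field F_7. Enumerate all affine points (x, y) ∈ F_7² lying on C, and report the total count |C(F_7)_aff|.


Affine F_7-points: {(0, 4), (0, 6), (3, 1), (3, 5), (4, 3), (4, 4)}; count = 6.

For each of the 49 pairs (x, y) ∈ F_7², evaluate f(x, y) mod 7. Record the zeros.
  x = 0: [0↦6, 1↦2, 2↦2, 3↦6, 4↦0, 5↦5, 6↦0]  zeros at y ∈ {4, 6}
  x = 1: [0↦1, 1↦5, 2↦4, 3↦5, 4↦1, 5↦6, 6↦6]  zeros at y ∈ ∅
  x = 2: [0↦5, 1↦5, 2↦5, 3↦5, 4↦5, 5↦5, 6↦5]  zeros at y ∈ ∅
  x = 3: [0↦2, 1↦0, 2↦3, 3↦4, 4↦3, 5↦0, 6↦2]  zeros at y ∈ {1, 5}
  x = 4: [0↦4, 1↦2, 2↦3, 3↦0, 4↦0, 5↦3, 6↦2]  zeros at y ∈ {3, 4}
  x = 5: [0↦2, 1↦2, 2↦3, 3↦5, 4↦1, 5↦5, 6↦3]  zeros at y ∈ ∅
  x = 6: [0↦1, 1↦5, 2↦1, 3↦3, 4↦4, 5↦4, 6↦3]  zeros at y ∈ ∅
Collecting zeros: affine points = {(0, 4), (0, 6), (3, 1), (3, 5), (4, 3), (4, 4)}.
Total count |C(F_7)_aff| = 6.


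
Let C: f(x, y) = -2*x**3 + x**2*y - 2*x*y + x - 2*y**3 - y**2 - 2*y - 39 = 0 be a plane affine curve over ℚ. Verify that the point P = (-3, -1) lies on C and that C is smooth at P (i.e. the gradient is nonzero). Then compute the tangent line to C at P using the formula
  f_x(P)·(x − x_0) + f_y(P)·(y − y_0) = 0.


Tangent line at P: -45*x + 9*y - 126 = 0.

Step 1: f(-3, -1) = 0, so P lies on C.
Step 2: partial derivatives
  f_x(x, y) = -6*x**2 + 2*x*y - 2*y + 1, f_y(x, y) = x**2 - 2*x - 6*y**2 - 2*y - 2.
  f_x(P) = -45, f_y(P) = 9 (gradient nonzero, so P is smooth).
Step 3: tangent line at P: -45·(x − -3) + 9·(y − -1) = 0.
Expanding: -45*x + 9*y - 126 = 0.


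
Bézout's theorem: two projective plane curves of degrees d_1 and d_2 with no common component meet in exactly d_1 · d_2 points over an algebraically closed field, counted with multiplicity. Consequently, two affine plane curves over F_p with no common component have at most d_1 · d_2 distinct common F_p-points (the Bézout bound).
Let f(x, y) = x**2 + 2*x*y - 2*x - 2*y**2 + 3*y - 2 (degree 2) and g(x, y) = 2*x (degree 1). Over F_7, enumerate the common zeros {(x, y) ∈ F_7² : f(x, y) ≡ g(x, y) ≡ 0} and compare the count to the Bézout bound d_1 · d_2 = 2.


Common zeros: {(0, 6)}; count = 1; Bézout bound = 2.

deg(f) = 2, deg(g) = 1, so Bézout bound = 2.
Scan x ∈ F_7. For each x, list the y ∈ F_7 with f(x, y) ≡ 0 and those with g(x, y) ≡ 0 (mod 7); the common zeros in that column are the intersection.
  x = 0: f ≡ 0 at y ∈ {6}; g ≡ 0 at y ∈ {0, 1, 2, 3, 4, 5, 6}; common: {6}.
  x = 1: f ≡ 0 at y ∈ {1, 5}; g ≡ 0 at y ∈ ∅; common: ∅.
  x = 2: f ≡ 0 at y ∈ ∅; g ≡ 0 at y ∈ ∅; common: ∅.
  x = 3: f ≡ 0 at y ∈ ∅; g ≡ 0 at y ∈ ∅; common: ∅.
  x = 4: f ≡ 0 at y ∈ {3, 6}; g ≡ 0 at y ∈ ∅; common: ∅.
  x = 5: f ≡ 0 at y ∈ {5}; g ≡ 0 at y ∈ ∅; common: ∅.
  x = 6: f ≡ 0 at y ∈ {1, 3}; g ≡ 0 at y ∈ ∅; common: ∅.
Collecting: common zeros = {(0, 6)}, so the count is 1.
Comparison with the Bézout bound: 1 ≤ 2 = deg(f)·deg(g), as expected for curves with no common component (the affine F_7-count falls short of the bound because intersections may lie at infinity, over extension fields, or carry multiplicity).


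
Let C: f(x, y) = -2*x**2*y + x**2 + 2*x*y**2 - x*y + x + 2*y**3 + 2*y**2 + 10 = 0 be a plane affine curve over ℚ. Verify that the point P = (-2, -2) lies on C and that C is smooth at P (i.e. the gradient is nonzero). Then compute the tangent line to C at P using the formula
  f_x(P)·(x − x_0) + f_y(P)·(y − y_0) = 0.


Tangent line at P: -9*x + 26*y + 34 = 0.

Step 1: f(-2, -2) = 0, so P lies on C.
Step 2: partial derivatives
  f_x(x, y) = -4*x*y + 2*x + 2*y**2 - y + 1, f_y(x, y) = -2*x**2 + 4*x*y - x + 6*y**2 + 4*y.
  f_x(P) = -9, f_y(P) = 26 (gradient nonzero, so P is smooth).
Step 3: tangent line at P: -9·(x − -2) + 26·(y − -2) = 0.
Expanding: -9*x + 26*y + 34 = 0.


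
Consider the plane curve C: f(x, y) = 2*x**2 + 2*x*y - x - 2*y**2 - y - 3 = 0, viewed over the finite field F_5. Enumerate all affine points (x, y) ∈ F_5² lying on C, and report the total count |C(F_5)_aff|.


Affine F_5-points: {(1, 4), (3, 1), (3, 4), (4, 0), (4, 1)}; count = 5.

For each of the 25 pairs (x, y) ∈ F_5², evaluate f(x, y) mod 5. Record the zeros.
  x = 0: [0↦2, 1↦4, 2↦2, 3↦1, 4↦1]  zeros at y ∈ ∅
  x = 1: [0↦3, 1↦2, 2↦2, 3↦3, 4↦0]  zeros at y ∈ {4}
  x = 2: [0↦3, 1↦4, 2↦1, 3↦4, 4↦3]  zeros at y ∈ ∅
  x = 3: [0↦2, 1↦0, 2↦4, 3↦4, 4↦0]  zeros at y ∈ {1, 4}
  x = 4: [0↦0, 1↦0, 2↦1, 3↦3, 4↦1]  zeros at y ∈ {0, 1}
Collecting zeros: affine points = {(1, 4), (3, 1), (3, 4), (4, 0), (4, 1)}.
Total count |C(F_5)_aff| = 5.


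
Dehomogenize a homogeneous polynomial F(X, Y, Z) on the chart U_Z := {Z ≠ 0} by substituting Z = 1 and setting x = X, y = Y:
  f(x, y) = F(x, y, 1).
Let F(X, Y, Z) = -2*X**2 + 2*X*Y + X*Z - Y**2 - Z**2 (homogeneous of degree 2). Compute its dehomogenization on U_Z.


f(x, y) = -2*x**2 + 2*x*y + x - y**2 - 1

On U_Z we set Z = 1. Each monomial c·X^i·Y^j·Z^k in F becomes c·x^i·y^j·1^k = c·x^i·y^j.
Substituting Z = 1: F(X, Y, 1) = -2*x**2 + 2*x*y + x - y**2 - 1.
Note: deg(f) ≤ deg(F) = 2; strict inequality happens when F is divisible by Z (lost terms).


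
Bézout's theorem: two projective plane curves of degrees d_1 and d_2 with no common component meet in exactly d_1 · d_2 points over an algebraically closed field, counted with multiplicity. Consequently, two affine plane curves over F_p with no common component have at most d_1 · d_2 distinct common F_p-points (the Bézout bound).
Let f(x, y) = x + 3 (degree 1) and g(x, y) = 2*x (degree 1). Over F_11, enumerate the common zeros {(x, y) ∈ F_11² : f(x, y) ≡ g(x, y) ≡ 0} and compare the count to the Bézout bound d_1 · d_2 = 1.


Common zeros: ∅; count = 0; Bézout bound = 1.

deg(f) = 1, deg(g) = 1, so Bézout bound = 1.
Scan x ∈ F_11. For each x, list the y ∈ F_11 with f(x, y) ≡ 0 and those with g(x, y) ≡ 0 (mod 11); the common zeros in that column are the intersection.
  x = 0: f ≡ 0 at y ∈ ∅; g ≡ 0 at y ∈ {0, 1, 2, 3, 4, 5, 6, 7, 8, 9, 10}; common: ∅.
  x = 1: f ≡ 0 at y ∈ ∅; g ≡ 0 at y ∈ ∅; common: ∅.
  x = 2: f ≡ 0 at y ∈ ∅; g ≡ 0 at y ∈ ∅; common: ∅.
  x = 3: f ≡ 0 at y ∈ ∅; g ≡ 0 at y ∈ ∅; common: ∅.
  x = 4: f ≡ 0 at y ∈ ∅; g ≡ 0 at y ∈ ∅; common: ∅.
  x = 5: f ≡ 0 at y ∈ ∅; g ≡ 0 at y ∈ ∅; common: ∅.
  x = 6: f ≡ 0 at y ∈ ∅; g ≡ 0 at y ∈ ∅; common: ∅.
  x = 7: f ≡ 0 at y ∈ ∅; g ≡ 0 at y ∈ ∅; common: ∅.
  x = 8: f ≡ 0 at y ∈ {0, 1, 2, 3, 4, 5, 6, 7, 8, 9, 10}; g ≡ 0 at y ∈ ∅; common: ∅.
  x = 9: f ≡ 0 at y ∈ ∅; g ≡ 0 at y ∈ ∅; common: ∅.
  x = 10: f ≡ 0 at y ∈ ∅; g ≡ 0 at y ∈ ∅; common: ∅.
Collecting: common zeros = ∅, so the count is 0.
Comparison with the Bézout bound: 0 ≤ 1 = deg(f)·deg(g), as expected for curves with no common component (the affine F_11-count falls short of the bound because intersections may lie at infinity, over extension fields, or carry multiplicity).


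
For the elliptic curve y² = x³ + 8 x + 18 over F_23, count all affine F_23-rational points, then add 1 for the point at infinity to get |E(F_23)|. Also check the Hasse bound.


Affine points = {(0, 8), (0, 15), (1, 2), (1, 21), (3, 0), (6, 11), (6, 12), (7, 7), (7, 16), (12, 5), (12, 18), (20, 6), (20, 17), (22, 3), (22, 20)}; affine count = 15; |E(F_23)| = 16.

Discriminant check: Δ ∝ 4a³ + 27b² = 4·8³ + 27·18² = 4·512 + 27·324 ≡ 9 (mod 23). Nonzero ⇒ E is nonsingular.
For each x ∈ F_23, compute rhs = x³ + 8·x + 18 mod 23, then count y ∈ F_23 with y² ≡ rhs.
  x = 0: rhs = 18, matching y values: 8, 15 (2 points).
  x = 1: rhs = 4, matching y values: 2, 21 (2 points).
  x = 2: rhs = 19, matching y values: none (0 points).
  x = 3: rhs = 0, matching y values: 0 (1 points).
  x = 4: rhs = 22, matching y values: none (0 points).
  x = 5: rhs = 22, matching y values: none (0 points).
  x = 6: rhs = 6, matching y values: 11, 12 (2 points).
  x = 7: rhs = 3, matching y values: 7, 16 (2 points).
  x = 8: rhs = 19, matching y values: none (0 points).
  x = 9: rhs = 14, matching y values: none (0 points).
  x = 10: rhs = 17, matching y values: none (0 points).
  x = 11: rhs = 11, matching y values: none (0 points).
  x = 12: rhs = 2, matching y values: 5, 18 (2 points).
  x = 13: rhs = 19, matching y values: none (0 points).
  x = 14: rhs = 22, matching y values: none (0 points).
  x = 15: rhs = 17, matching y values: none (0 points).
  x = 16: rhs = 10, matching y values: none (0 points).
  x = 17: rhs = 7, matching y values: none (0 points).
  x = 18: rhs = 14, matching y values: none (0 points).
  x = 19: rhs = 14, matching y values: none (0 points).
  x = 20: rhs = 13, matching y values: 6, 17 (2 points).
  x = 21: rhs = 17, matching y values: none (0 points).
  x = 22: rhs = 9, matching y values: 3, 20 (2 points).
Total affine count: 15.
Full point count |E(F_23)| = 15 + 1 = 16.
Hasse bound: |16 − (23+1)| = |-8| = 8 ≤ 2√23 ≈ 9.5917 ✓.


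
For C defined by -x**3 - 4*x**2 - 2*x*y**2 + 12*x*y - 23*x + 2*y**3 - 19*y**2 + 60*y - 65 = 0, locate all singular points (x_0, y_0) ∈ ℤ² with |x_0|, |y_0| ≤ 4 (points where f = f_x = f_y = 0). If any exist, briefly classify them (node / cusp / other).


Singular points: {(-1, 3)}; classification: node.

Compute partial derivatives:
  f_x = -3*x**2 - 8*x - 2*y**2 + 12*y - 23.
  f_y = -4*x*y + 12*x + 6*y**2 - 38*y + 60.
Scan x_0 ∈ {−4, ..., 4}. For each x_0, f_y(x_0, y) is a polynomial in y; find its integer roots y ∈ {−4, ..., 4}, then test f_x and f at those candidates.
  x = -4: f_y(-4, y) = 6*y**2 - 22*y + 12; vanishes at y ∈ {3}. (-4, 3): f_x = -21 ≠ 0.
  x = -3: f_y(-3, y) = 6*y**2 - 26*y + 24; vanishes at y ∈ {3}. (-3, 3): f_x = -8 ≠ 0.
  x = -2: f_y(-2, y) = 6*y**2 - 30*y + 36; vanishes at y ∈ {2, 3}. (-2, 2): f_x = -3 ≠ 0; (-2, 3): f_x = -1 ≠ 0.
  x = -1: f_y(-1, y) = 6*y**2 - 34*y + 48; vanishes at y ∈ {3}. (-1, 3): f_x = 0, f = 0 — SINGULAR.
  x = 0: f_y(0, y) = 6*y**2 - 38*y + 60; vanishes at y ∈ {3}. (0, 3): f_x = -5 ≠ 0.
  x = 1: f_y(1, y) = 6*y**2 - 42*y + 72; vanishes at y ∈ {3, 4}. (1, 3): f_x = -16 ≠ 0; (1, 4): f_x = -18 ≠ 0.
  x = 2: f_y(2, y) = 6*y**2 - 46*y + 84; vanishes at y ∈ {3}. (2, 3): f_x = -33 ≠ 0.
  x = 3: f_y(3, y) = 6*y**2 - 50*y + 96; vanishes at y ∈ {3}. (3, 3): f_x = -56 ≠ 0.
  x = 4: f_y(4, y) = 6*y**2 - 54*y + 108; vanishes at y ∈ {3}. (4, 3): f_x = -85 ≠ 0.
Only singular point on the grid: (-1, 3).
Classify: substitute x = -1 + u, y = 3 + v and expand: f = -u**3 - u**2 - 2*u*v**2 + 2*v**3 + v**2.
No constant or linear terms (consistent with a singular point). Quadratic part: -u**2 + v**2. Cubic part: -u**3 - 2*u*v**2 + 2*v**3.
The quadratic part v**2 - u**2 = (v − u)(v + u) splits into two distinct linear factors, so there are two distinct tangent lines y − 3 = ±(x − -1) — this is a node (ordinary double point).
Classification: node.


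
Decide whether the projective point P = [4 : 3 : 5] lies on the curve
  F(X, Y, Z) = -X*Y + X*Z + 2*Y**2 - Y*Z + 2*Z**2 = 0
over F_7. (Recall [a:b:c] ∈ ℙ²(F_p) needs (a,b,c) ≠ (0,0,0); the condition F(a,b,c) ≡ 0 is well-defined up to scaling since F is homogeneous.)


F(4,3,5) ≡ 5 (mod 7); P is NOT on the curve.

Evaluate F(4, 3, 5) term-by-term (mod 7).
  -X*Y ↦ -1·4·3·1 = -12
  X*Z ↦ 1·4·1·5 = 20
  2*Y**2 ↦ 2·1·9·1 = 18
  -Y*Z ↦ -1·1·3·5 = -15
  2*Z**2 ↦ 2·1·1·25 = 50
Sum: F(4, 3, 5) = (-12) + (20) + (18) + (-15) + (50) = 61.
Reducing mod 7: 61 ≡ 5 (mod 7).
Since F(a, b, c) ≡ 5 ≠ 0 (mod 7), P does NOT lie on the curve.
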